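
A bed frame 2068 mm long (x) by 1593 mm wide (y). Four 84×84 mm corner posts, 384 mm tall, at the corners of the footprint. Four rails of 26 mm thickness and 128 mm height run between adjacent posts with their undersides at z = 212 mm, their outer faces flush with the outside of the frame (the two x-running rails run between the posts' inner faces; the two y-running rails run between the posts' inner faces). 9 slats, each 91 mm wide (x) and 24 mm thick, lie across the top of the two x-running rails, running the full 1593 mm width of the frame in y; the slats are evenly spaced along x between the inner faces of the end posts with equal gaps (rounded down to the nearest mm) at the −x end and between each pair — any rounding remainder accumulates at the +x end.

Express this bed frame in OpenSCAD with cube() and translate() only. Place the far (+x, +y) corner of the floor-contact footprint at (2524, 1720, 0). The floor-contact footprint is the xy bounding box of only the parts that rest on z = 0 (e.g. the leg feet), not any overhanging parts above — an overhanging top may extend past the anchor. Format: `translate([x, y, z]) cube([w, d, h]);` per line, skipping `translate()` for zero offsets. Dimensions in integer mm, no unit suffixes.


translate([456, 127, 0]) cube([84, 84, 384]);
translate([456, 1636, 0]) cube([84, 84, 384]);
translate([2440, 127, 0]) cube([84, 84, 384]);
translate([2440, 1636, 0]) cube([84, 84, 384]);
translate([540, 127, 212]) cube([1900, 26, 128]);
translate([540, 1694, 212]) cube([1900, 26, 128]);
translate([456, 211, 212]) cube([26, 1425, 128]);
translate([2498, 211, 212]) cube([26, 1425, 128]);
translate([648, 127, 340]) cube([91, 1593, 24]);
translate([847, 127, 340]) cube([91, 1593, 24]);
translate([1046, 127, 340]) cube([91, 1593, 24]);
translate([1245, 127, 340]) cube([91, 1593, 24]);
translate([1444, 127, 340]) cube([91, 1593, 24]);
translate([1643, 127, 340]) cube([91, 1593, 24]);
translate([1842, 127, 340]) cube([91, 1593, 24]);
translate([2041, 127, 340]) cube([91, 1593, 24]);
translate([2240, 127, 340]) cube([91, 1593, 24]);


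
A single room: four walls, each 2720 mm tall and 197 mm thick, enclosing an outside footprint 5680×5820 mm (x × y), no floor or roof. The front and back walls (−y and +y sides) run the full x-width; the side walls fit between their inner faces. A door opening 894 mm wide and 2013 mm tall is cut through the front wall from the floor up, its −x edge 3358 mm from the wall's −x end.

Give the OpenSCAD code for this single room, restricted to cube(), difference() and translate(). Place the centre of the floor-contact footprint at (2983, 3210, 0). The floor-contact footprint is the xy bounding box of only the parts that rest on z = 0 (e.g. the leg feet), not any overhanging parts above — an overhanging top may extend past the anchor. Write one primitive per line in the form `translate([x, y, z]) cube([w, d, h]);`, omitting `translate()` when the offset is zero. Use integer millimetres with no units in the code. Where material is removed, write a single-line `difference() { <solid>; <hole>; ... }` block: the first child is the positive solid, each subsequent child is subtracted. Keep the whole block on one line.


difference() { translate([143, 300, 0]) cube([5680, 197, 2720]); translate([3501, 300, 0]) cube([894, 197, 2013]); }
translate([143, 5923, 0]) cube([5680, 197, 2720]);
translate([143, 497, 0]) cube([197, 5426, 2720]);
translate([5626, 497, 0]) cube([197, 5426, 2720]);


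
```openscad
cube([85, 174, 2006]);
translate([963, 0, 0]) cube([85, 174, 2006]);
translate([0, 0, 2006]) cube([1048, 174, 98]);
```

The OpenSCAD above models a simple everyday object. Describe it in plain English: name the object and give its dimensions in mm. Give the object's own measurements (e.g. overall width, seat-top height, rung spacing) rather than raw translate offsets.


A door frame. The clear opening is 878 mm wide and 2006 mm high. Two 85 mm wide jambs, 174 mm deep, stand either side of the opening from the floor to the top of the opening. A 98 mm thick head sits across the top of both jambs, spanning the full outside width of the frame.


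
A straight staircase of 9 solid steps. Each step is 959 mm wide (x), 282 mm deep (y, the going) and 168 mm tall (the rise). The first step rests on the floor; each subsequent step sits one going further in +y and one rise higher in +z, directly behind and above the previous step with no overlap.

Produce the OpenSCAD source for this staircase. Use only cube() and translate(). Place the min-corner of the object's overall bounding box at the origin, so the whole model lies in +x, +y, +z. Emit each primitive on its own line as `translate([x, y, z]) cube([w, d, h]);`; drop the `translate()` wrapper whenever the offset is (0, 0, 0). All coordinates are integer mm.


cube([959, 282, 168]);
translate([0, 282, 168]) cube([959, 282, 168]);
translate([0, 564, 336]) cube([959, 282, 168]);
translate([0, 846, 504]) cube([959, 282, 168]);
translate([0, 1128, 672]) cube([959, 282, 168]);
translate([0, 1410, 840]) cube([959, 282, 168]);
translate([0, 1692, 1008]) cube([959, 282, 168]);
translate([0, 1974, 1176]) cube([959, 282, 168]);
translate([0, 2256, 1344]) cube([959, 282, 168]);


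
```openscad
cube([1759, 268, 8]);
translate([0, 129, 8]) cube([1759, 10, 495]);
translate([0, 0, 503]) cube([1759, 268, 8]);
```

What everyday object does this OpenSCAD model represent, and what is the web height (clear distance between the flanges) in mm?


An I-beam. The web height is 495 mm.

Two wide flanges with a thin centred web — an I-beam. Overall 511 mm minus two 8 mm flanges gives a web of 511 − 2·8 = 495 mm.


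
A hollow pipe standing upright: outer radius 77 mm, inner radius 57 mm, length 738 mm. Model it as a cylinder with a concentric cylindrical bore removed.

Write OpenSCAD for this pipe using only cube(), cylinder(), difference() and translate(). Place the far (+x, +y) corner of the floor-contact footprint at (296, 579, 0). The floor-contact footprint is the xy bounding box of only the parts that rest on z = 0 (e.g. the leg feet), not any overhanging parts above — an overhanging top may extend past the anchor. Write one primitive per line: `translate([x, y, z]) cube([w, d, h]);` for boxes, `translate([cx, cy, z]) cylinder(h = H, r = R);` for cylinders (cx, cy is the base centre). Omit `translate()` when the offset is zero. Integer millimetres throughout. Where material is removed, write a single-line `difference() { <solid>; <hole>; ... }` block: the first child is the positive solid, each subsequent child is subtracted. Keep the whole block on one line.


difference() { translate([219, 502, 0]) cylinder(h = 738, r = 77); translate([219, 502, 0]) cylinder(h = 738, r = 57); }


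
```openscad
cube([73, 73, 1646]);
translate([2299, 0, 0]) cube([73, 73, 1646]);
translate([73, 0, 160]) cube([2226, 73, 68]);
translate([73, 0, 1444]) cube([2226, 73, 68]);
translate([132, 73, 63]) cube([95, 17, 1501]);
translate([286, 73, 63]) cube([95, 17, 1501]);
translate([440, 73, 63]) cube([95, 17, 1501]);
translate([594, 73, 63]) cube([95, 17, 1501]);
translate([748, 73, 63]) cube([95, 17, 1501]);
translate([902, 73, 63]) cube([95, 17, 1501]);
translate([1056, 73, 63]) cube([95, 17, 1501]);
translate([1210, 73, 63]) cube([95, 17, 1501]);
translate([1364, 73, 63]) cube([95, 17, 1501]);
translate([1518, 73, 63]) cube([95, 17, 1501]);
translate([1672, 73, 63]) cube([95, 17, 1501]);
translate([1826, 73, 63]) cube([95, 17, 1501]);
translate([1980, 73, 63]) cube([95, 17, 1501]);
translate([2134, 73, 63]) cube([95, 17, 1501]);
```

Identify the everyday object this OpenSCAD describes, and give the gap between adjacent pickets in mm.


A fence section. The picket gap is 59 mm.

Two posts, two rails, 14 pickets — a fence section. Span 2226 mm holds 14 pickets of 95 mm with 15 equal gaps: ⌊(2226 − 14·95) / 15⌋ = 59 mm.


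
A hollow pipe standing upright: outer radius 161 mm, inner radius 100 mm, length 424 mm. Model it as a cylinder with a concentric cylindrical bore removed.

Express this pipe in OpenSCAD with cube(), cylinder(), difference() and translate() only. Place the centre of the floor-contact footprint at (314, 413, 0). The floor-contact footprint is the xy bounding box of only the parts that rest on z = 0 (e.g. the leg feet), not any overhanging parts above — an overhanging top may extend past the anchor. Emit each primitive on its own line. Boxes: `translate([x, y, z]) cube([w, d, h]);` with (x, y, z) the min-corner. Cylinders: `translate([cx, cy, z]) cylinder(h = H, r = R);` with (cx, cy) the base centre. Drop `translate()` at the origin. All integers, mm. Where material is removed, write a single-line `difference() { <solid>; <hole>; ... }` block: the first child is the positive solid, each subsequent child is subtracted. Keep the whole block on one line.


difference() { translate([314, 413, 0]) cylinder(h = 424, r = 161); translate([314, 413, 0]) cylinder(h = 424, r = 100); }


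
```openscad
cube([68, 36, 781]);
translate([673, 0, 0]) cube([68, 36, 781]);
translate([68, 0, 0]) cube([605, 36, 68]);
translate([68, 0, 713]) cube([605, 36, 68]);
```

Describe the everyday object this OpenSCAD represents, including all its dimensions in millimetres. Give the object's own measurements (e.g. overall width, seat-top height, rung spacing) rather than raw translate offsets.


A rectangular picture frame lying in the x–z plane (depth along y). The opening is 605 mm wide (x) by 645 mm tall (z), surrounded by a border 68 mm wide on all four sides. The frame is 36 mm deep and is made of two full-height vertical stiles with two horizontal rails fitted between them.


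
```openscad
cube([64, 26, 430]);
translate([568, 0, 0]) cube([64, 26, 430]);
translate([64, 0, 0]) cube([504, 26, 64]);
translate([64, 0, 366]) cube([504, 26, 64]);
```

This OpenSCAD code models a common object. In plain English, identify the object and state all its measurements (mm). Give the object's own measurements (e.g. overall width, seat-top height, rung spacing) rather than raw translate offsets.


A rectangular picture frame lying in the x–z plane (depth along y). The opening is 504 mm wide (x) by 302 mm tall (z), surrounded by a border 64 mm wide on all four sides. The frame is 26 mm deep and is made of two full-height vertical stiles with two horizontal rails fitted between them.


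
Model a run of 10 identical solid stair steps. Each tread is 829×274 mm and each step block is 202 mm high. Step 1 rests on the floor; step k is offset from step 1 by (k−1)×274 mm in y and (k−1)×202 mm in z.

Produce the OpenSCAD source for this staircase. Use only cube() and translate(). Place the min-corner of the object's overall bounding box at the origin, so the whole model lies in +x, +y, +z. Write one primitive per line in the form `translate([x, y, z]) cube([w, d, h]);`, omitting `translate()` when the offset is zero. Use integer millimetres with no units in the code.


cube([829, 274, 202]);
translate([0, 274, 202]) cube([829, 274, 202]);
translate([0, 548, 404]) cube([829, 274, 202]);
translate([0, 822, 606]) cube([829, 274, 202]);
translate([0, 1096, 808]) cube([829, 274, 202]);
translate([0, 1370, 1010]) cube([829, 274, 202]);
translate([0, 1644, 1212]) cube([829, 274, 202]);
translate([0, 1918, 1414]) cube([829, 274, 202]);
translate([0, 2192, 1616]) cube([829, 274, 202]);
translate([0, 2466, 1818]) cube([829, 274, 202]);


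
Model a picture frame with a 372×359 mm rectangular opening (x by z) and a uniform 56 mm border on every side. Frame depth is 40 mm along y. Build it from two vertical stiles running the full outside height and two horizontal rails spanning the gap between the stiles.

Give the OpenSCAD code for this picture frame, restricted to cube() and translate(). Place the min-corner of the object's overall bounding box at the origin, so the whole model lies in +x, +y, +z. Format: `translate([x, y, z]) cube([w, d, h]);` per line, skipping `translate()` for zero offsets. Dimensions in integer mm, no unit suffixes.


cube([56, 40, 471]);
translate([428, 0, 0]) cube([56, 40, 471]);
translate([56, 0, 0]) cube([372, 40, 56]);
translate([56, 0, 415]) cube([372, 40, 56]);


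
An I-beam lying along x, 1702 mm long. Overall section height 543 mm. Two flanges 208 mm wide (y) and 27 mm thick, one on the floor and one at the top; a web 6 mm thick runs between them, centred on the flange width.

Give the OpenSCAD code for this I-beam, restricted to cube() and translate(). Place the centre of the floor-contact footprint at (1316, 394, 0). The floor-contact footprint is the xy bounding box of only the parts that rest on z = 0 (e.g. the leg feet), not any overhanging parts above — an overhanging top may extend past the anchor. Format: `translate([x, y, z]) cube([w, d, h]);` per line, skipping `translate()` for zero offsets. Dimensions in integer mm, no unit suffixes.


translate([465, 290, 0]) cube([1702, 208, 27]);
translate([465, 391, 27]) cube([1702, 6, 489]);
translate([465, 290, 516]) cube([1702, 208, 27]);


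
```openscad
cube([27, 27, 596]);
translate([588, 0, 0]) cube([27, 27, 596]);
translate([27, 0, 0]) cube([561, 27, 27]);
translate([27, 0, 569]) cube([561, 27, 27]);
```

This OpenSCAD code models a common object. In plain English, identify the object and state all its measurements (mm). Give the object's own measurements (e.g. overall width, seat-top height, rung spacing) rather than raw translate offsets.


A rectangular picture frame lying in the x–z plane (depth along y). The opening is 561 mm wide (x) by 542 mm tall (z), surrounded by a border 27 mm wide on all four sides. The frame is 27 mm deep and is made of two full-height vertical stiles with two horizontal rails fitted between them.


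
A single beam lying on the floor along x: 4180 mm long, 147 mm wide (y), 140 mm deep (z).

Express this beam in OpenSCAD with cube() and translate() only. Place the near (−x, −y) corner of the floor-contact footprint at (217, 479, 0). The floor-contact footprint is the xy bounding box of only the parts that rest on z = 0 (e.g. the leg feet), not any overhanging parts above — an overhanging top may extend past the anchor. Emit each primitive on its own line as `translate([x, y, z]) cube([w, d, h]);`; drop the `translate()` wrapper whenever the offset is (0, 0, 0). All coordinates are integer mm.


translate([217, 479, 0]) cube([4180, 147, 140]);


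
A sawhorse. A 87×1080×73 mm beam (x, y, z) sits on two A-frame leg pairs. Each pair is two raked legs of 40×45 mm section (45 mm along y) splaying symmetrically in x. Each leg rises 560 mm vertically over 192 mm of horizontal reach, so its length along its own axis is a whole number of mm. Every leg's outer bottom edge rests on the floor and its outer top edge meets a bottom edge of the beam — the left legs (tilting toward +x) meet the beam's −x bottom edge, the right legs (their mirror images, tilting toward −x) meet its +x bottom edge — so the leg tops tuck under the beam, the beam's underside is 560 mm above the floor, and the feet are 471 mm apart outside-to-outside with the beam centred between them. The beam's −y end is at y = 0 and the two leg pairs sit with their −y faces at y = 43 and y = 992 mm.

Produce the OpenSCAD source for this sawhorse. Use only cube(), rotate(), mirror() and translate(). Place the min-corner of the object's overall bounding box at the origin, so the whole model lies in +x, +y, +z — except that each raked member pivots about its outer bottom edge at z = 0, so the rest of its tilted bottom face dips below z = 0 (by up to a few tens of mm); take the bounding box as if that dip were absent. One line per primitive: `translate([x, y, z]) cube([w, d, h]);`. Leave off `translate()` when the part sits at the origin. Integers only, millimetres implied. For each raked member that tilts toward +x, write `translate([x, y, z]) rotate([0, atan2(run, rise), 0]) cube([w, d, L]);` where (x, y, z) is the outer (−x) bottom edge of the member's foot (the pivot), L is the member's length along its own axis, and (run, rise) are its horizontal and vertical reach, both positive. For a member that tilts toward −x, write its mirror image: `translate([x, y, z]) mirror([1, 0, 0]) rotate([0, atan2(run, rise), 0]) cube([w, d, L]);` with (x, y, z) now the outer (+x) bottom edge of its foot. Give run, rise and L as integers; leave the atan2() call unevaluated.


// leg length = √(192² + 560²) = 592
// right-leg outer foot x = 2·192 + 87 = 471
// beam min-corner = (192, 0, 560)
translate([192, 0, 560]) cube([87, 1080, 73]);
translate([0, 43, 0]) rotate([0, atan2(192, 560), 0]) cube([40, 45, 592]);
translate([471, 43, 0]) mirror([1, 0, 0]) rotate([0, atan2(192, 560), 0]) cube([40, 45, 592]);
translate([0, 992, 0]) rotate([0, atan2(192, 560), 0]) cube([40, 45, 592]);
translate([471, 992, 0]) mirror([1, 0, 0]) rotate([0, atan2(192, 560), 0]) cube([40, 45, 592]);


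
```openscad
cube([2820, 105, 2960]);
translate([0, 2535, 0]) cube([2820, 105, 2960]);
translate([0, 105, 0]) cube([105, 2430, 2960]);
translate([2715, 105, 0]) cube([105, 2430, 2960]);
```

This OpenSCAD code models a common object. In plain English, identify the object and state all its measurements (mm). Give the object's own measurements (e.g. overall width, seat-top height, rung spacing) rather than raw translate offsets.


The wall frame of a small rectangular building: four walls, each 2960 mm tall and 105 mm thick, enclosing a footprint 2820 mm (x) by 2640 mm (y) outside-to-outside, with no floor or roof. The front and back walls (the −y and +y sides) span the full width; the two side walls fit between them.


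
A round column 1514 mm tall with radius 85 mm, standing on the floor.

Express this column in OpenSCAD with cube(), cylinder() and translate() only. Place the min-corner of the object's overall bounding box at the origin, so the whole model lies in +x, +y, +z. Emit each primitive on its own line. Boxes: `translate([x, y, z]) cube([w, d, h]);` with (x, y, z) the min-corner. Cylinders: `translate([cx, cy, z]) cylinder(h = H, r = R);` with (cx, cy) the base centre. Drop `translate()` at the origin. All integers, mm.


translate([85, 85, 0]) cylinder(h = 1514, r = 85);


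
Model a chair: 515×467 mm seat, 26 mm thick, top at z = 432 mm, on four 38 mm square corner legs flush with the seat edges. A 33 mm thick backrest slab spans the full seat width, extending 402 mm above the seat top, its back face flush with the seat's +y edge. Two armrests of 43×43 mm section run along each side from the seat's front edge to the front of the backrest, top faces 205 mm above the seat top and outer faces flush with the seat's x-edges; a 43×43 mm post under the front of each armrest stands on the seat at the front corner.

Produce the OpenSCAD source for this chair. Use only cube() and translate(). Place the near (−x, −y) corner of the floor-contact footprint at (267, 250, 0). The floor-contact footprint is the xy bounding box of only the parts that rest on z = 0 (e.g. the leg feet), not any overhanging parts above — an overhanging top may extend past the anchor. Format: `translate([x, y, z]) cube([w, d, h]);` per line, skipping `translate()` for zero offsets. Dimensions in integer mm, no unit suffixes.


translate([267, 250, 406]) cube([515, 467, 26]);
translate([267, 250, 0]) cube([38, 38, 406]);
translate([744, 250, 0]) cube([38, 38, 406]);
translate([267, 679, 0]) cube([38, 38, 406]);
translate([744, 679, 0]) cube([38, 38, 406]);
translate([267, 684, 432]) cube([515, 33, 402]);
translate([267, 250, 594]) cube([43, 434, 43]);
translate([739, 250, 594]) cube([43, 434, 43]);
translate([267, 250, 432]) cube([43, 43, 162]);
translate([739, 250, 432]) cube([43, 43, 162]);


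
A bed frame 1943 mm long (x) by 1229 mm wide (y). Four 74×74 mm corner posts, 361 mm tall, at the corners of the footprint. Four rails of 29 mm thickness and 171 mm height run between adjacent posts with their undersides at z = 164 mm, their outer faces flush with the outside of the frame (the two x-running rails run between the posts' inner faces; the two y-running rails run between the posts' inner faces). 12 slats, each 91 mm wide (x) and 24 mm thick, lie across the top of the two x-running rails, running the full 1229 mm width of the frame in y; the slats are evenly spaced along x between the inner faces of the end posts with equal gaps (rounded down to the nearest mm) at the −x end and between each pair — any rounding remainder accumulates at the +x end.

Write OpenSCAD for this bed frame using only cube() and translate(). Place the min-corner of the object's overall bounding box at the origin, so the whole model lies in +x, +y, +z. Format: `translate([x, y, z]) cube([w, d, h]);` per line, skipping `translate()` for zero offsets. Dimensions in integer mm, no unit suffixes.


// slat z = rail_z + rail_h = 164 + 171 = 335
// slat gap = ⌊(1795 − 12·91) / 13⌋ = 54
cube([74, 74, 361]);
translate([0, 1155, 0]) cube([74, 74, 361]);
translate([1869, 0, 0]) cube([74, 74, 361]);
translate([1869, 1155, 0]) cube([74, 74, 361]);
translate([74, 0, 164]) cube([1795, 29, 171]);
translate([74, 1200, 164]) cube([1795, 29, 171]);
translate([0, 74, 164]) cube([29, 1081, 171]);
translate([1914, 74, 164]) cube([29, 1081, 171]);
translate([128, 0, 335]) cube([91, 1229, 24]);
translate([273, 0, 335]) cube([91, 1229, 24]);
translate([418, 0, 335]) cube([91, 1229, 24]);
translate([563, 0, 335]) cube([91, 1229, 24]);
translate([708, 0, 335]) cube([91, 1229, 24]);
translate([853, 0, 335]) cube([91, 1229, 24]);
translate([998, 0, 335]) cube([91, 1229, 24]);
translate([1143, 0, 335]) cube([91, 1229, 24]);
translate([1288, 0, 335]) cube([91, 1229, 24]);
translate([1433, 0, 335]) cube([91, 1229, 24]);
translate([1578, 0, 335]) cube([91, 1229, 24]);
translate([1723, 0, 335]) cube([91, 1229, 24]);


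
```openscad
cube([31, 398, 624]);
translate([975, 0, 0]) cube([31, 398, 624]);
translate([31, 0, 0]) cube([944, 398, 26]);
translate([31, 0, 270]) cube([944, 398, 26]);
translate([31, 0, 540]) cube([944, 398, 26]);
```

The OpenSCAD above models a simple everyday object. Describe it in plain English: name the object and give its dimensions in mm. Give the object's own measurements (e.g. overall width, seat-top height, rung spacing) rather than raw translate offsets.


An open bookshelf. Two side panels, each 31 mm thick, 398 mm deep and 624 mm tall, stand 1006 mm apart (outside-to-outside). Between them sit 3 shelves, each 26 mm thick and 398 mm deep, spanning the full gap between the sides. The bottom shelf rests on the floor (its underside at z = 0) and the clear gap between one shelf's top and the next shelf's underside is 244 mm.


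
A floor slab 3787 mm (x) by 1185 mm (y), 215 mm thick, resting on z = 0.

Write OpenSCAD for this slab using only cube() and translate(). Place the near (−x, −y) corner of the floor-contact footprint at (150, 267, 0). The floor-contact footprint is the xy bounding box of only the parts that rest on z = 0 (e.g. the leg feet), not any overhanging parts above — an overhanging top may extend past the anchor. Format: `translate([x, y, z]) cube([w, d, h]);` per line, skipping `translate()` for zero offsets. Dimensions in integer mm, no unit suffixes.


translate([150, 267, 0]) cube([3787, 1185, 215]);


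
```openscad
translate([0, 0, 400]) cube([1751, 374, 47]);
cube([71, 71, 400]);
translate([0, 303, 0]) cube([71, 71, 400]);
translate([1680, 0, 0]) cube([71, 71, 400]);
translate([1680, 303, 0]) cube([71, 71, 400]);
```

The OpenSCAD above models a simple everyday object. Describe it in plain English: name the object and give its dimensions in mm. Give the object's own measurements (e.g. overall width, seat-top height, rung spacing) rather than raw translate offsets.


A bench: a 1751×374 mm seat slab, 47 mm thick, top at z = 447 mm, on four 71×71 mm square legs flush with the seat corners and standing on z = 0.


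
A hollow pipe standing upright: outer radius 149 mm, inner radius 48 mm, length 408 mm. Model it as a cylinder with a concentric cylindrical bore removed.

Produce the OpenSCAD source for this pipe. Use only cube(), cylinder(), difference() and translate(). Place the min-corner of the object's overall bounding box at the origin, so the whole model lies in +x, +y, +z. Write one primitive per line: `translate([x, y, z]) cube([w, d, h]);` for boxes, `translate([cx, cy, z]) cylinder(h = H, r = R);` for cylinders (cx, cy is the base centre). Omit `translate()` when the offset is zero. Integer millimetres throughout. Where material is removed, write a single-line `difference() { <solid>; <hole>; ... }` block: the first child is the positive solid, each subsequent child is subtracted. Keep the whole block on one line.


difference() { translate([149, 149, 0]) cylinder(h = 408, r = 149); translate([149, 149, 0]) cylinder(h = 408, r = 48); }


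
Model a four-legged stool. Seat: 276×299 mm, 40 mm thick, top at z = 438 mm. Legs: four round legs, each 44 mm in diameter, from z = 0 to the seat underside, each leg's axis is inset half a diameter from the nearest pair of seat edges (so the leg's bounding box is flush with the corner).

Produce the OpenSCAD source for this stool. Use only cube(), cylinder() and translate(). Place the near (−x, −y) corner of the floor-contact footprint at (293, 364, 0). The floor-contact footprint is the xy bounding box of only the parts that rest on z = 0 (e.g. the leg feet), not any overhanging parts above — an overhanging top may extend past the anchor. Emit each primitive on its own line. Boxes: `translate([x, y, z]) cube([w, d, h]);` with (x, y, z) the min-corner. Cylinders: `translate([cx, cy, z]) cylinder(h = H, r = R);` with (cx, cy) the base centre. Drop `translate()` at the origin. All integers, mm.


translate([293, 364, 398]) cube([276, 299, 40]);
translate([315, 386, 0]) cylinder(h = 398, r = 22);
translate([547, 386, 0]) cylinder(h = 398, r = 22);
translate([315, 641, 0]) cylinder(h = 398, r = 22);
translate([547, 641, 0]) cylinder(h = 398, r = 22);


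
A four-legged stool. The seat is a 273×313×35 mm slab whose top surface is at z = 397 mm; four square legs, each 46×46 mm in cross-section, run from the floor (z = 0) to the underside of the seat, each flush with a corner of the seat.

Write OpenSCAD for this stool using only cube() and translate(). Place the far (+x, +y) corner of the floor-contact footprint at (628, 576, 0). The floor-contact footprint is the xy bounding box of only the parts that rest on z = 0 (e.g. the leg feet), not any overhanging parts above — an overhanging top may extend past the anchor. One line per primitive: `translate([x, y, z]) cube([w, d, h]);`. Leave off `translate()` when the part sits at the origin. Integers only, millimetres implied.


// leg_h = 397 - 35 = 362
translate([355, 263, 362]) cube([273, 313, 35]);
translate([355, 263, 0]) cube([46, 46, 362]);
translate([582, 263, 0]) cube([46, 46, 362]);
translate([355, 530, 0]) cube([46, 46, 362]);
translate([582, 530, 0]) cube([46, 46, 362]);


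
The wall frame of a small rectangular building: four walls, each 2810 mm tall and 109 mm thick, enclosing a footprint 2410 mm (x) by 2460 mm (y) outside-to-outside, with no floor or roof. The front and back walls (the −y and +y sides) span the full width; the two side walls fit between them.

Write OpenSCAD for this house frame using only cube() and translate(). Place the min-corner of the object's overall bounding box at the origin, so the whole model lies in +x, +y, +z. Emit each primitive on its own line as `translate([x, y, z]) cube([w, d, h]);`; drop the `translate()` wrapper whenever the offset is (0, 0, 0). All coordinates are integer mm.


cube([2410, 109, 2810]);
translate([0, 2351, 0]) cube([2410, 109, 2810]);
translate([0, 109, 0]) cube([109, 2242, 2810]);
translate([2301, 109, 0]) cube([109, 2242, 2810]);


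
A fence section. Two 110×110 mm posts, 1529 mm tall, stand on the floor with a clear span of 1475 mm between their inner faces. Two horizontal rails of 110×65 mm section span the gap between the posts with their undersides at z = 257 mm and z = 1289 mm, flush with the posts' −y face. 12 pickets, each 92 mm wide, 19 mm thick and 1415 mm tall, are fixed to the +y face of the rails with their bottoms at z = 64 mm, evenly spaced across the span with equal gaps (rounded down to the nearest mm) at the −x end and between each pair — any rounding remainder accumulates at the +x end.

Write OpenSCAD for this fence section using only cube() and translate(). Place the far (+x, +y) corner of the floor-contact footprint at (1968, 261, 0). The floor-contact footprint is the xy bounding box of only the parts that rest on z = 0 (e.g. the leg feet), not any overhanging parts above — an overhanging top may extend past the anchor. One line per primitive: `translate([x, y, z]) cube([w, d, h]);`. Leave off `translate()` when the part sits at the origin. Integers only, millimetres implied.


translate([273, 151, 0]) cube([110, 110, 1529]);
translate([1858, 151, 0]) cube([110, 110, 1529]);
translate([383, 151, 257]) cube([1475, 110, 65]);
translate([383, 151, 1289]) cube([1475, 110, 65]);
translate([411, 261, 64]) cube([92, 19, 1415]);
translate([531, 261, 64]) cube([92, 19, 1415]);
translate([651, 261, 64]) cube([92, 19, 1415]);
translate([771, 261, 64]) cube([92, 19, 1415]);
translate([891, 261, 64]) cube([92, 19, 1415]);
translate([1011, 261, 64]) cube([92, 19, 1415]);
translate([1131, 261, 64]) cube([92, 19, 1415]);
translate([1251, 261, 64]) cube([92, 19, 1415]);
translate([1371, 261, 64]) cube([92, 19, 1415]);
translate([1491, 261, 64]) cube([92, 19, 1415]);
translate([1611, 261, 64]) cube([92, 19, 1415]);
translate([1731, 261, 64]) cube([92, 19, 1415]);


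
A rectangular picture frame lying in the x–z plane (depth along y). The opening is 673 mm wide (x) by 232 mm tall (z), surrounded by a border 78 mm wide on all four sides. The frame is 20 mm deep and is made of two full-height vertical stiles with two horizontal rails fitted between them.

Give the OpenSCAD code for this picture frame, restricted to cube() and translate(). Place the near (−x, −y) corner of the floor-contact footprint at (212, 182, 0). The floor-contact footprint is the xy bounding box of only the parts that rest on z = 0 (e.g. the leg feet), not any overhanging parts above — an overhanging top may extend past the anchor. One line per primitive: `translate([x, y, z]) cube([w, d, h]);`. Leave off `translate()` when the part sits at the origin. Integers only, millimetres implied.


translate([212, 182, 0]) cube([78, 20, 388]);
translate([963, 182, 0]) cube([78, 20, 388]);
translate([290, 182, 0]) cube([673, 20, 78]);
translate([290, 182, 310]) cube([673, 20, 78]);


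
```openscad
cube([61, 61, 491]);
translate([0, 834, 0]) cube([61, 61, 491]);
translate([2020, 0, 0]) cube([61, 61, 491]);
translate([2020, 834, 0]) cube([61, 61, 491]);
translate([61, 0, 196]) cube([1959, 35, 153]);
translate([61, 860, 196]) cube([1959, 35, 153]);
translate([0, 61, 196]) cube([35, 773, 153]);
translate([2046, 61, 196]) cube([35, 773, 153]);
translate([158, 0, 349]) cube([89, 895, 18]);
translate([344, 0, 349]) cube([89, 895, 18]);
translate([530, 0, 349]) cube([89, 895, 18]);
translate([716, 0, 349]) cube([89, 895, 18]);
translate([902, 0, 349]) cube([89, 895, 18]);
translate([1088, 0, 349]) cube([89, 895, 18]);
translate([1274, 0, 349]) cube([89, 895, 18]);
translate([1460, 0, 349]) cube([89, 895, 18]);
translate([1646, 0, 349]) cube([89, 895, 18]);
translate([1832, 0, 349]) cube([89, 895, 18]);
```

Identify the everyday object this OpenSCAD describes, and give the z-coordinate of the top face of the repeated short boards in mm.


A bed frame. The slat-top height is 367 mm.

Four posts, four rails, and a row of slats — a bed frame. Slats sit on the rails at z = 196 + 153 = 349; with slat thickness 18, the top is 367 mm.


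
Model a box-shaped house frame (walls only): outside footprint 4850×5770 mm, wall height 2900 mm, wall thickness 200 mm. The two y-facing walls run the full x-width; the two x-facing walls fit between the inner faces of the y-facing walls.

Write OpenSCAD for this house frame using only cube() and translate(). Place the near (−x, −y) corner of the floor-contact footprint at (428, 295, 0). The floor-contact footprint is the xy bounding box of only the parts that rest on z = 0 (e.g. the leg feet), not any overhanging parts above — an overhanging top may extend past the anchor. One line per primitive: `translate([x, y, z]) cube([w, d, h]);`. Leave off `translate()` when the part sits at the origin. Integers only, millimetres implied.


translate([428, 295, 0]) cube([4850, 200, 2900]);
translate([428, 5865, 0]) cube([4850, 200, 2900]);
translate([428, 495, 0]) cube([200, 5370, 2900]);
translate([5078, 495, 0]) cube([200, 5370, 2900]);


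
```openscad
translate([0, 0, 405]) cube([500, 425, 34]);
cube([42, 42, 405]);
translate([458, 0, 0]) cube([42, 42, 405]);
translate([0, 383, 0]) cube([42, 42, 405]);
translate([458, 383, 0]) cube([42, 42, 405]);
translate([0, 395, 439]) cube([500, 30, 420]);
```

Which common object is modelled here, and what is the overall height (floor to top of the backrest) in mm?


A chair. The overall height is 859 mm.

A slab on four corner posts with a tall panel at the back — a chair. The seat slab sits at z = 405 with thickness 34, and the 420 mm backrest starts at the seat top, so the overall height is 405 + 34 + 420 = 859 mm.


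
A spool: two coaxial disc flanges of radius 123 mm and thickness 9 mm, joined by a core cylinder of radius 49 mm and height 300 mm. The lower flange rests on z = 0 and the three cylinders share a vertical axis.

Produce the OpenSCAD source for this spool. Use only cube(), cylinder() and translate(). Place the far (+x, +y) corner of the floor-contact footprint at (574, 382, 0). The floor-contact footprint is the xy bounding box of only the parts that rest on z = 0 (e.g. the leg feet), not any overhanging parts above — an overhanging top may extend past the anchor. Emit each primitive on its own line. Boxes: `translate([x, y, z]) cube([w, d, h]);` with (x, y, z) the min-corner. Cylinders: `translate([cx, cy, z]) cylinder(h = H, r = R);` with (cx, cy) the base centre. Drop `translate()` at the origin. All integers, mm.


translate([451, 259, 0]) cylinder(h = 9, r = 123);
translate([451, 259, 9]) cylinder(h = 300, r = 49);
translate([451, 259, 309]) cylinder(h = 9, r = 123);


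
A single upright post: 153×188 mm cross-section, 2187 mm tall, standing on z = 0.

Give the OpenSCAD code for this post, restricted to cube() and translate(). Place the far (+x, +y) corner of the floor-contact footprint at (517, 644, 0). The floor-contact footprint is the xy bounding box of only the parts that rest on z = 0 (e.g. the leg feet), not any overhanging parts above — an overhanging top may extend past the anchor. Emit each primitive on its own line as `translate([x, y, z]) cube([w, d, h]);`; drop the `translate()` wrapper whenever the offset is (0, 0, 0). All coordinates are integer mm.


translate([364, 456, 0]) cube([153, 188, 2187]);


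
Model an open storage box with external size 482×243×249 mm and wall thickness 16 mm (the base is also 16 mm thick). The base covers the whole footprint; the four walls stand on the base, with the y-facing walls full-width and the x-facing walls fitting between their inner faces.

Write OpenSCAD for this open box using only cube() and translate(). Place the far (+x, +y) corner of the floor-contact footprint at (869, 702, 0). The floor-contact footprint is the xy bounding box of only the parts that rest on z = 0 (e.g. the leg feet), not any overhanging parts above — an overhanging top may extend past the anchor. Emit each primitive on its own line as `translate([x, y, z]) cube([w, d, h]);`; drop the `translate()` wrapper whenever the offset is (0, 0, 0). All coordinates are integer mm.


translate([387, 459, 0]) cube([482, 243, 16]);
translate([387, 459, 16]) cube([482, 16, 233]);
translate([387, 686, 16]) cube([482, 16, 233]);
translate([387, 475, 16]) cube([16, 211, 233]);
translate([853, 475, 16]) cube([16, 211, 233]);


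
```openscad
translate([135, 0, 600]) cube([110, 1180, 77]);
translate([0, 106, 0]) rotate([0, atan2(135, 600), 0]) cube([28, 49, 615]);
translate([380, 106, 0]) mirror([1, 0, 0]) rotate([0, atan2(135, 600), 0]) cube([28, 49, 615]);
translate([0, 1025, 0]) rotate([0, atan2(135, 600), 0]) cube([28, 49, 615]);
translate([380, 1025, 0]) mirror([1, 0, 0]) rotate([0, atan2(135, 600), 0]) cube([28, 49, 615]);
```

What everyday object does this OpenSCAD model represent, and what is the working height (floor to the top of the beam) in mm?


A sawhorse. The overall height is 677 mm.

A beam across two mirrored pairs of raked legs — a sawhorse. The beam's underside is at z = 600 (matching the legs' vertical rise in atan2(135, 600)) and the beam is 77 mm tall, so its top is at 600 + 77 = 677 mm. The raked legs top out at the beam's underside, so that is the highest point.


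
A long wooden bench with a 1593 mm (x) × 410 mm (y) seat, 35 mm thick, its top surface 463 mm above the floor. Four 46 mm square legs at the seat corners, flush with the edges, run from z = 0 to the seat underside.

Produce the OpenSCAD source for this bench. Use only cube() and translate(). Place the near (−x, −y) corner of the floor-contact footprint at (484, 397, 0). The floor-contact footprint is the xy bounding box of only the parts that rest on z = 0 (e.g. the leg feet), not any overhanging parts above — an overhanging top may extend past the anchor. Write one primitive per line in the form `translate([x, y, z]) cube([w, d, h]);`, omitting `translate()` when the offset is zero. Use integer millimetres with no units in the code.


translate([484, 397, 428]) cube([1593, 410, 35]);
translate([484, 397, 0]) cube([46, 46, 428]);
translate([484, 761, 0]) cube([46, 46, 428]);
translate([2031, 397, 0]) cube([46, 46, 428]);
translate([2031, 761, 0]) cube([46, 46, 428]);


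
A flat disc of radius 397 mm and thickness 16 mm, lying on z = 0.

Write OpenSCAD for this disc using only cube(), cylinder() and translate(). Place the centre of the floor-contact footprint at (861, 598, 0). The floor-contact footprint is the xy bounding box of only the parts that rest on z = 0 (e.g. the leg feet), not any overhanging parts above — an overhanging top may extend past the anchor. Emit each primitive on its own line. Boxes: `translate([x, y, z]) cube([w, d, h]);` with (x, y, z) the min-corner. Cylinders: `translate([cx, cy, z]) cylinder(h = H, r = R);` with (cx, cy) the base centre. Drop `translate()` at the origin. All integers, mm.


translate([861, 598, 0]) cylinder(h = 16, r = 397);


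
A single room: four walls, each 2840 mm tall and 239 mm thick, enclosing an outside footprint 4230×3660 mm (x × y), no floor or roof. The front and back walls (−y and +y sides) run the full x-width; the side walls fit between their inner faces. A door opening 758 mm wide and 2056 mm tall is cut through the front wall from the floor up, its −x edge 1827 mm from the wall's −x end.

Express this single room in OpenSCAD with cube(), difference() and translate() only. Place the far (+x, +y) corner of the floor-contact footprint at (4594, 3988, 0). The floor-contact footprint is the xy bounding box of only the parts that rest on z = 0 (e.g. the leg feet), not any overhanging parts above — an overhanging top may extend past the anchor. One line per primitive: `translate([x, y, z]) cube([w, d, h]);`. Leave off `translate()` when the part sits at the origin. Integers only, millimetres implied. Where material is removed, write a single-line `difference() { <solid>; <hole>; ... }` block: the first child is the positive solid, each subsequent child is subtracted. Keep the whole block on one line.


difference() { translate([364, 328, 0]) cube([4230, 239, 2840]); translate([2191, 328, 0]) cube([758, 239, 2056]); }
translate([364, 3749, 0]) cube([4230, 239, 2840]);
translate([364, 567, 0]) cube([239, 3182, 2840]);
translate([4355, 567, 0]) cube([239, 3182, 2840]);


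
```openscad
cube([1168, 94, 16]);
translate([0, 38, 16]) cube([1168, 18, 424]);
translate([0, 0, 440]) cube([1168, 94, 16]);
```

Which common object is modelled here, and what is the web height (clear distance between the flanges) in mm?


An I-beam. The web height is 424 mm.

Two wide flanges with a thin centred web — an I-beam. Overall 456 mm minus two 16 mm flanges gives a web of 456 − 2·16 = 424 mm.
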